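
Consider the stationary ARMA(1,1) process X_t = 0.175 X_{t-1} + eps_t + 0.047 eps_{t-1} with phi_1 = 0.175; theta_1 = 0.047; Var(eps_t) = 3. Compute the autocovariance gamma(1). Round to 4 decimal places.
\gamma(1) = 0.6927

Multiply the model equation by X_{t-k} and take expectations. With theta_0 = psi_0 = 1 and psi_j the MA(infinity) weights, this gives
  gamma(k) - sum_i phi_i gamma(k-i) = c_k,
  c_k = sigma^2 * sum_{j=k..q} theta_j psi_{j-k}   (c_k = 0 for k > q),
using gamma(-m) = gamma(m).
psi-weights needed (psi_j = theta_j + sum_i phi_i psi_{j-i}):
  psi_1 = theta_1 + phi_1 = 0.047 + (0.175) = 0.222
Right-hand sides:
  c_0 = sigma^2 (1 + theta_1 psi_1) = 3 * (1 + (0.047)(0.222)) = 3 * 1.010434 = 3.031302
  c_1 = sigma^2 theta_1 = 3 * (0.047) = 0.141
  c_2 = 0
Equations for k = 0 and k = 1 (AR order 1):
  gamma(0) = phi_1 gamma(1) + c_0
  gamma(1) = phi_1 gamma(0) + c_1
Substituting the second into the first: gamma(0) (1 - phi_1^2) = c_0 + phi_1 c_1, so
  gamma(0) = (c_0 + phi_1 c_1) / (1 - phi_1^2) = (3.031302 + (0.175)(0.141)) / (1 - (0.175)^2) = 3.055977 / 0.969375 = 3.152523.
  gamma(1) = phi_1 gamma(0) + c_1 = (0.175)(3.152523) + (0.141) = 0.692692.
Therefore gamma(1) = 0.6927 (to 4 decimal places).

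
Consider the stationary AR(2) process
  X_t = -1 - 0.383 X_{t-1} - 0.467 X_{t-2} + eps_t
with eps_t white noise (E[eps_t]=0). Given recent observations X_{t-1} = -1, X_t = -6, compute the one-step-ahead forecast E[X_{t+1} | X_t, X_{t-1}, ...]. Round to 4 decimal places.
E[X_{t+1} \mid \mathcal F_t] = 1.7650

For an AR(p) model X_t = c + sum_i phi_i X_{t-i} + eps_t, the
one-step-ahead conditional mean is
  E[X_{t+1} | X_t, ...] = c + sum_i phi_i X_{t+1-i}.
Substitute known values:
  E[X_{t+1} | ...] = -1 + (-0.383) * (-6) + (-0.467) * (-1)
                   = 1.7650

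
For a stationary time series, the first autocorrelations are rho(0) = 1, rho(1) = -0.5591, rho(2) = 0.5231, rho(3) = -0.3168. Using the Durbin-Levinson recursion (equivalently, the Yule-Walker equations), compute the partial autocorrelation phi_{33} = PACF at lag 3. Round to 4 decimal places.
\phi_{33} = 0.0920

The PACF at lag k is phi_{kk}, the last component of the solution
to the Yule-Walker system G_k phi = r_k where
  (G_k)_{ij} = rho(|i - j|), (r_k)_i = rho(i), i,j = 1..k.
Equivalently, Durbin-Levinson gives phi_{kk} iteratively:
  phi_{11} = rho(1)
  phi_{kk} = [rho(k) - sum_{j=1..k-1} phi_{k-1,j} rho(k-j)]
            / [1 - sum_{j=1..k-1} phi_{k-1,j} rho(j)],
  phi_{k,j} = phi_{k-1,j} - phi_{kk} phi_{k-1,k-j},  j = 1..k-1.
Step k = 1:
  phi_11 = rho(1) = -0.5591.
Step k = 2:
  phi_22 = [rho(2) - phi_11 rho(1)] / [1 - phi_11 rho(1)] = [0.5231 - (-0.5591)(-0.5591)] / [1 - (-0.5591)(-0.5591)]
         = 0.21050719 / 0.68740719 = 0.306234.
  Update: phi_21 = phi_11 - phi_22 phi_11 = -0.5591 - (0.306234)(-0.5591) = -0.387885.
Step k = 3:
  phi_33 = [rho(3) - phi_21 rho(2) - phi_22 rho(1)] / [1 - phi_21 rho(1) - phi_22 rho(2)]
    numerator   = -0.3168 - (-0.387885)(0.5231) - (0.306234)(-0.5591) = 0.05731775
    denominator = 1 - (-0.387885)(-0.5591) - (0.306234)(0.5231) = 0.62294281
  phi_33 = 0.05731775 / 0.62294281 = 0.092.
Therefore phi_{33} = 0.0920.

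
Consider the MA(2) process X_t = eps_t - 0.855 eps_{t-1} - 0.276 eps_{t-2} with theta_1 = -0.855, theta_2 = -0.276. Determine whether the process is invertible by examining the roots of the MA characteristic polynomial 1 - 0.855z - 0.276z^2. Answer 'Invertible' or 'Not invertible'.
\text{Not invertible}

The MA(q) characteristic polynomial is P(z) = 1 - 0.855z - 0.276z^2.
Invertibility requires all roots to lie outside the unit circle, i.e. |z| > 1 for every root.
Set 1 + (-0.855) z + (-0.276) z^2 = 0, i.e. a z^2 + b z + c = 0 with a = -0.276, b = -0.855, c = 1.
Discriminant D = b^2 - 4ac = (-0.855)^2 - 4*(-0.276)*1 = 0.731025 - (-1.104) = 1.835025.
D >= 0, so the roots are real: z = (-b +/- sqrt(D)) / (2a) = (0.855 +/- 1.354631) / (-0.552).
  z_1 = (0.855 + 1.354631) / (-0.552) = -4.003,   |z_1| = 4.003.
  z_2 = (0.855 - 1.354631) / (-0.552) = 0.9051,   |z_2| = 0.9051.
Moduli of all roots: 4.0030, 0.9051.
All moduli strictly greater than 1? No.
Verdict: Not invertible.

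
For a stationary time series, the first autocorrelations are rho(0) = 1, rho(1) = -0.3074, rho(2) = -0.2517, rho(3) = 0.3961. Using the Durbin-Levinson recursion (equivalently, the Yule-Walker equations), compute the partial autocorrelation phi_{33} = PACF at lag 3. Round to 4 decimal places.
\phi_{33} = 0.2220

The PACF at lag k is phi_{kk}, the last component of the solution
to the Yule-Walker system G_k phi = r_k where
  (G_k)_{ij} = rho(|i - j|), (r_k)_i = rho(i), i,j = 1..k.
Equivalently, Durbin-Levinson gives phi_{kk} iteratively:
  phi_{11} = rho(1)
  phi_{kk} = [rho(k) - sum_{j=1..k-1} phi_{k-1,j} rho(k-j)]
            / [1 - sum_{j=1..k-1} phi_{k-1,j} rho(j)],
  phi_{k,j} = phi_{k-1,j} - phi_{kk} phi_{k-1,k-j},  j = 1..k-1.
Step k = 1:
  phi_11 = rho(1) = -0.3074.
Step k = 2:
  phi_22 = [rho(2) - phi_11 rho(1)] / [1 - phi_11 rho(1)] = [-0.2517 - (-0.3074)(-0.3074)] / [1 - (-0.3074)(-0.3074)]
         = -0.34619476 / 0.90550524 = -0.382322.
  Update: phi_21 = phi_11 - phi_22 phi_11 = -0.3074 - (-0.382322)(-0.3074) = -0.424926.
Step k = 3:
  phi_33 = [rho(3) - phi_21 rho(2) - phi_22 rho(1)] / [1 - phi_21 rho(1) - phi_22 rho(2)]
    numerator   = 0.3961 - (-0.424926)(-0.2517) - (-0.382322)(-0.3074) = 0.17162032
    denominator = 1 - (-0.424926)(-0.3074) - (-0.382322)(-0.2517) = 0.7731473
  phi_33 = 0.17162032 / 0.7731473 = 0.222.
Therefore phi_{33} = 0.2220.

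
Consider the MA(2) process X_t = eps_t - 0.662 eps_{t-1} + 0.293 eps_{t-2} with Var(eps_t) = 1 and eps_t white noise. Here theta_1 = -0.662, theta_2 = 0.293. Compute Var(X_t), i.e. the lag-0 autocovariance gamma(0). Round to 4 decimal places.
\gamma(0) = 1.5241

For an MA(q) process X_t = eps_t + sum_i theta_i eps_{t-i} with
Var(eps_t) = sigma^2, the variance is
  gamma(0) = sigma^2 * (1 + sum_i theta_i^2).
  sum_i theta_i^2 = (-0.662)^2 + (0.293)^2 = 0.438244 + 0.085849 = 0.524093.
  gamma(0) = 1 * (1 + 0.524093) = 1 * 1.524093 = 1.524093, which rounds to 1.5241.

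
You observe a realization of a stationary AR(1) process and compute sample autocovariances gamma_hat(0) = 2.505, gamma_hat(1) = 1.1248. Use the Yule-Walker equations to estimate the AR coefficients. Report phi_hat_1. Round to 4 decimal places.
\hat\phi_{1} = 0.4490

The Yule-Walker equations for an AR(p) process read, in matrix form,
  Gamma_p phi = r_p,   with   (Gamma_p)_{ij} = gamma(|i - j|),
                       (r_p)_i = gamma(i),   i,j = 1..p.
Substitute the sample gammas (Toeplitz matrix and right-hand side of size 1):
  Gamma_p = [[2.505]]
  r_p     = [1.1248]
With p = 1 this is the single equation gamma(0) phi_1 = gamma(1):
  phi_hat_1 = gamma(1) / gamma(0) = 1.1248 / 2.505 = 0.4490.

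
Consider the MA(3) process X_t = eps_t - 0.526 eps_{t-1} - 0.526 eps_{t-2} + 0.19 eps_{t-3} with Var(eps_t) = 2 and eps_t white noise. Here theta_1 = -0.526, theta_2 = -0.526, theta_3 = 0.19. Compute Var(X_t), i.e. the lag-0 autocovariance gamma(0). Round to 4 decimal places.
\gamma(0) = 3.1789

For an MA(q) process X_t = eps_t + sum_i theta_i eps_{t-i} with
Var(eps_t) = sigma^2, the variance is
  gamma(0) = sigma^2 * (1 + sum_i theta_i^2).
  sum_i theta_i^2 = (-0.526)^2 + (-0.526)^2 + (0.19)^2 = 0.276676 + 0.276676 + 0.0361 = 0.589452.
  gamma(0) = 2 * (1 + 0.589452) = 2 * 1.589452 = 3.178904, which rounds to 3.1789.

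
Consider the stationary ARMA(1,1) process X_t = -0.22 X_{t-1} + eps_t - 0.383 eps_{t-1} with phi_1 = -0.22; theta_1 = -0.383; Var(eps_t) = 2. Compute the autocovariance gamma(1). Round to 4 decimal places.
\gamma(1) = -1.3741

Multiply the model equation by X_{t-k} and take expectations. With theta_0 = psi_0 = 1 and psi_j the MA(infinity) weights, this gives
  gamma(k) - sum_i phi_i gamma(k-i) = c_k,
  c_k = sigma^2 * sum_{j=k..q} theta_j psi_{j-k}   (c_k = 0 for k > q),
using gamma(-m) = gamma(m).
psi-weights needed (psi_j = theta_j + sum_i phi_i psi_{j-i}):
  psi_1 = theta_1 + phi_1 = -0.383 + (-0.22) = -0.603
Right-hand sides:
  c_0 = sigma^2 (1 + theta_1 psi_1) = 2 * (1 + (-0.383)(-0.603)) = 2 * 1.230949 = 2.461898
  c_1 = sigma^2 theta_1 = 2 * (-0.383) = -0.766
  c_2 = 0
Equations for k = 0 and k = 1 (AR order 1):
  gamma(0) = phi_1 gamma(1) + c_0
  gamma(1) = phi_1 gamma(0) + c_1
Substituting the second into the first: gamma(0) (1 - phi_1^2) = c_0 + phi_1 c_1, so
  gamma(0) = (c_0 + phi_1 c_1) / (1 - phi_1^2) = (2.461898 + (-0.22)(-0.766)) / (1 - (-0.22)^2) = 2.630418 / 0.9516 = 2.764206.
  gamma(1) = phi_1 gamma(0) + c_1 = (-0.22)(2.764206) + (-0.766) = -1.374125.
Therefore gamma(1) = -1.3741 (to 4 decimal places).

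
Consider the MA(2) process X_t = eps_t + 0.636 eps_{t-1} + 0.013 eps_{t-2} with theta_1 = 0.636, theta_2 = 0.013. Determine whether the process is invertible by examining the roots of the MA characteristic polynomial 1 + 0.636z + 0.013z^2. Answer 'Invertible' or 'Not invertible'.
\text{Invertible}

The MA(q) characteristic polynomial is P(z) = 1 + 0.636z + 0.013z^2.
Invertibility requires all roots to lie outside the unit circle, i.e. |z| > 1 for every root.
Set 1 + (0.636) z + (0.013) z^2 = 0, i.e. a z^2 + b z + c = 0 with a = 0.013, b = 0.636, c = 1.
Discriminant D = b^2 - 4ac = (0.636)^2 - 4*(0.013)*1 = 0.404496 - (0.052) = 0.352496.
D >= 0, so the roots are real: z = (-b +/- sqrt(D)) / (2a) = (-0.636 +/- 0.593714) / (0.026).
  z_1 = (-0.636 + 0.593714) / (0.026) = -1.6264,   |z_1| = 1.6264.
  z_2 = (-0.636 - 0.593714) / (0.026) = -47.2967,   |z_2| = 47.2967.
Moduli of all roots: 1.6264, 47.2967.
All moduli strictly greater than 1? Yes.
Verdict: Invertible.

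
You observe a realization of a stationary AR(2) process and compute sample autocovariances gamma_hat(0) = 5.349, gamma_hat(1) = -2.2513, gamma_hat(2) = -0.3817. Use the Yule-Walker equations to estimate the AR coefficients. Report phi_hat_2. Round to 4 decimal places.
\hat\phi_{2} = -0.3020

The Yule-Walker equations for an AR(p) process read, in matrix form,
  Gamma_p phi = r_p,   with   (Gamma_p)_{ij} = gamma(|i - j|),
                       (r_p)_i = gamma(i),   i,j = 1..p.
Substitute the sample gammas (Toeplitz matrix and right-hand side of size 2):
  Gamma_p = [[5.349, -2.2513], [-2.2513, 5.349]]
  r_p     = [-2.2513, -0.3817]
Written out:
  5.349 phi_1 - 2.2513 phi_2 = -2.2513
  -2.2513 phi_1 + 5.349 phi_2 = -0.3817
Solve by Cramer's rule:
  det = gamma(0)^2 - gamma(1)^2 = (5.349)^2 - (-2.2513)^2 = 28.611801 - 5.06835169 = 23.54344931
  phi_hat_1 = [gamma(1) gamma(0) - gamma(1) gamma(2)] / det = [(-2.2513)(5.349) - (-2.2513)(-0.3817)] / 23.54344931 = -12.90152491 / 23.54344931 = -0.548
  phi_hat_2 = [gamma(0) gamma(2) - gamma(1)^2] / det = [(5.349)(-0.3817) - (-2.2513)^2] / 23.54344931 = -7.11006499 / 23.54344931 = -0.302
So phi_hat = [-0.5480, -0.3020].
Therefore phi_hat_2 = -0.3020.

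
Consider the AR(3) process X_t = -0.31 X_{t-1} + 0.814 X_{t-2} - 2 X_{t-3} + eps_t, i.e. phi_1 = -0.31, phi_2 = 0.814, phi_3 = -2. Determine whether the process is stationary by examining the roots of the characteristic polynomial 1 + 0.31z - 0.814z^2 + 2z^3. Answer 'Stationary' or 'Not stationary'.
\text{Not stationary}

The AR(p) characteristic polynomial is P(z) = 1 + 0.31z - 0.814z^2 + 2z^3.
Stationarity requires all roots to lie outside the unit circle, i.e. |z| > 1 for every root.
Degree 3: look for a simple real root z0 first, then factor out (1 - z/z0) and solve the remaining quadratic.
Testing z0 = -0.625: P(-0.625) = 1 + (0.31)(-0.625) + (-0.814)(-0.625)^2 + (2)(-0.625)^3
  = 1 + (-0.19375) + (-0.317969) + (-0.488281) = 0.  So z_0 = -0.625 is a root, |z_0| = 0.625.
Divide out the factor (1 + 1.6 z) = (1 - z/z0) (since 1/z0 = -1.6):
  P(z) = (1 + 1.6 z)(1 + (-1.29) z + (1.25) z^2)
  [check: z-coef -1.29 - (-1.6) = 0.31; z^2-coef 1.25 - (-1.6)(-1.29) = -0.814; z^3-coef -(-1.6)(1.25) = 2.]
Remaining roots from the quadratic factor 1 + (-1.29) z + (1.25) z^2:
  Set 1 + (-1.29) z + (1.25) z^2 = 0, i.e. a z^2 + b z + c = 0 with a = 1.25, b = -1.29, c = 1.
  Discriminant D = b^2 - 4ac = (-1.29)^2 - 4*(1.25)*1 = 1.6641 - (5) = -3.3359.
  D < 0, so the roots are the complex-conjugate pair z = (-b +/- i sqrt(-D)) / (2a) = 0.516 +/- 0.7306i.
  For a conjugate pair |z|^2 = z * conj(z) = (product of roots) = c/a = 1/(1.25) = 0.8, so |z| = sqrt(0.8) = 0.8944 for both roots.
Moduli of all roots: 0.6250, 0.8944, 0.8944.
All moduli strictly greater than 1? No.
Verdict: Not stationary.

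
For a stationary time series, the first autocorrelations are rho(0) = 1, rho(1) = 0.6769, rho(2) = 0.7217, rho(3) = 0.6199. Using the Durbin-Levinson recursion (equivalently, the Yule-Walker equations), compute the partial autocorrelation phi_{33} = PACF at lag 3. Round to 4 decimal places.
\phi_{33} = 0.0961

The PACF at lag k is phi_{kk}, the last component of the solution
to the Yule-Walker system G_k phi = r_k where
  (G_k)_{ij} = rho(|i - j|), (r_k)_i = rho(i), i,j = 1..k.
Equivalently, Durbin-Levinson gives phi_{kk} iteratively:
  phi_{11} = rho(1)
  phi_{kk} = [rho(k) - sum_{j=1..k-1} phi_{k-1,j} rho(k-j)]
            / [1 - sum_{j=1..k-1} phi_{k-1,j} rho(j)],
  phi_{k,j} = phi_{k-1,j} - phi_{kk} phi_{k-1,k-j},  j = 1..k-1.
Step k = 1:
  phi_11 = rho(1) = 0.6769.
Step k = 2:
  phi_22 = [rho(2) - phi_11 rho(1)] / [1 - phi_11 rho(1)] = [0.7217 - (0.6769)(0.6769)] / [1 - (0.6769)(0.6769)]
         = 0.26350639 / 0.54180639 = 0.486348.
  Update: phi_21 = phi_11 - phi_22 phi_11 = 0.6769 - (0.486348)(0.6769) = 0.347691.
Step k = 3:
  phi_33 = [rho(3) - phi_21 rho(2) - phi_22 rho(1)] / [1 - phi_21 rho(1) - phi_22 rho(2)]
    numerator   = 0.6199 - (0.347691)(0.7217) - (0.486348)(0.6769) = 0.03976244
    denominator = 1 - (0.347691)(0.6769) - (0.486348)(0.7217) = 0.41365062
  phi_33 = 0.03976244 / 0.41365062 = 0.0961.
Therefore phi_{33} = 0.0961.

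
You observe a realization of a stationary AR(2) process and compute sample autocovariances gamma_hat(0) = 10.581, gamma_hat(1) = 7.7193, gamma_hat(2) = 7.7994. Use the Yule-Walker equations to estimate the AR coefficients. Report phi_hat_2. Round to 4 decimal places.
\hat\phi_{2} = 0.4380

The Yule-Walker equations for an AR(p) process read, in matrix form,
  Gamma_p phi = r_p,   with   (Gamma_p)_{ij} = gamma(|i - j|),
                       (r_p)_i = gamma(i),   i,j = 1..p.
Substitute the sample gammas (Toeplitz matrix and right-hand side of size 2):
  Gamma_p = [[10.581, 7.7193], [7.7193, 10.581]]
  r_p     = [7.7193, 7.7994]
Written out:
  10.581 phi_1 + 7.7193 phi_2 = 7.7193
  7.7193 phi_1 + 10.581 phi_2 = 7.7994
Solve by Cramer's rule:
  det = gamma(0)^2 - gamma(1)^2 = (10.581)^2 - (7.7193)^2 = 111.957561 - 59.58759249 = 52.36996851
  phi_hat_1 = [gamma(1) gamma(0) - gamma(1) gamma(2)] / det = [(7.7193)(10.581) - (7.7193)(7.7994)] / 52.36996851 = 21.47200488 / 52.36996851 = 0.41
  phi_hat_2 = [gamma(0) gamma(2) - gamma(1)^2] / det = [(10.581)(7.7994) - (7.7193)^2] / 52.36996851 = 22.93785891 / 52.36996851 = 0.438
So phi_hat = [0.4100, 0.4380].
Therefore phi_hat_2 = 0.4380.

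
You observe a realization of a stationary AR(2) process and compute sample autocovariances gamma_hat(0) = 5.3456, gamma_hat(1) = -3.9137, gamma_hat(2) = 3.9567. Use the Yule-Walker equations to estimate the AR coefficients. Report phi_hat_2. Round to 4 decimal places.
\hat\phi_{2} = 0.4400

The Yule-Walker equations for an AR(p) process read, in matrix form,
  Gamma_p phi = r_p,   with   (Gamma_p)_{ij} = gamma(|i - j|),
                       (r_p)_i = gamma(i),   i,j = 1..p.
Substitute the sample gammas (Toeplitz matrix and right-hand side of size 2):
  Gamma_p = [[5.3456, -3.9137], [-3.9137, 5.3456]]
  r_p     = [-3.9137, 3.9567]
Written out:
  5.3456 phi_1 - 3.9137 phi_2 = -3.9137
  -3.9137 phi_1 + 5.3456 phi_2 = 3.9567
Solve by Cramer's rule:
  det = gamma(0)^2 - gamma(1)^2 = (5.3456)^2 - (-3.9137)^2 = 28.57543936 - 15.31704769 = 13.25839167
  phi_hat_1 = [gamma(1) gamma(0) - gamma(1) gamma(2)] / det = [(-3.9137)(5.3456) - (-3.9137)(3.9567)] / 13.25839167 = -5.43573793 / 13.25839167 = -0.41
  phi_hat_2 = [gamma(0) gamma(2) - gamma(1)^2] / det = [(5.3456)(3.9567) - (-3.9137)^2] / 13.25839167 = 5.83388783 / 13.25839167 = 0.44
So phi_hat = [-0.4100, 0.4400].
Therefore phi_hat_2 = 0.4400.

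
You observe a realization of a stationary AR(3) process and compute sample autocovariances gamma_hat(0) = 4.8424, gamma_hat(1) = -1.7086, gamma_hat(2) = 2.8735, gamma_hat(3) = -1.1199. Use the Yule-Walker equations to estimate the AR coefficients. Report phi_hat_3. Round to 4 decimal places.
\hat\phi_{3} = 0.0880

The Yule-Walker equations for an AR(p) process read, in matrix form,
  Gamma_p phi = r_p,   with   (Gamma_p)_{ij} = gamma(|i - j|),
                       (r_p)_i = gamma(i),   i,j = 1..p.
Substitute the sample gammas (Toeplitz matrix and right-hand side of size 3):
  Gamma_p = [[4.8424, -1.7086, 2.8735], [-1.7086, 4.8424, -1.7086], [2.8735, -1.7086, 4.8424]]
  r_p     = [-1.7086, 2.8735, -1.1199]
Written out (R1..R3):
  (R1) 4.8424 phi_1 - 1.7086 phi_2 + 2.8735 phi_3 = -1.7086
  (R2) -1.7086 phi_1 + 4.8424 phi_2 - 1.7086 phi_3 = 2.8735
  (R3) 2.8735 phi_1 - 1.7086 phi_2 + 4.8424 phi_3 = -1.1199
Gaussian elimination:
  R2 <- R2 - (-1.7086/4.8424) R1 = R2 - (-0.352842) R1:  4.239535 phi_2 - 0.69471 phi_3 = 2.270635
  R3 <- R3 - (2.8735/4.8424) R1 = R3 - (0.593404) R1:  -0.69471 phi_2 + 3.137253 phi_3 = -0.10601
  R3 <- R3 - (-0.69471/4.239535) R2 = R3 - (-0.163865) R2:  3.023415 phi_3 = 0.266067
Back-substitution:
  phi_hat_3 = 0.266067 / 3.023415 = 0.088002
  phi_hat_2 = (2.270635 - (-0.69471)(0.088002)) / 4.239535 = 0.550006
  phi_hat_1 = (-1.7086 - (-1.7086)(0.550006) - (2.8735)(0.088002)) / 4.8424 = -0.210997
So phi_hat = [-0.2110, 0.5500, 0.0880].
Therefore phi_hat_3 = 0.0880.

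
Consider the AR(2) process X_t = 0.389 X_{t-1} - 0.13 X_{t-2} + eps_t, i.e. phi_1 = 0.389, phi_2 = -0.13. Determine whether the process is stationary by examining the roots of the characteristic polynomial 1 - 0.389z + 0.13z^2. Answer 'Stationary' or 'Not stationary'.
\text{Stationary}

The AR(p) characteristic polynomial is P(z) = 1 - 0.389z + 0.13z^2.
Stationarity requires all roots to lie outside the unit circle, i.e. |z| > 1 for every root.
Set 1 + (-0.389) z + (0.13) z^2 = 0, i.e. a z^2 + b z + c = 0 with a = 0.13, b = -0.389, c = 1.
Discriminant D = b^2 - 4ac = (-0.389)^2 - 4*(0.13)*1 = 0.151321 - (0.52) = -0.368679.
D < 0, so the roots are the complex-conjugate pair z = (-b +/- i sqrt(-D)) / (2a) = 1.4962 +/- 2.3353i.
For a conjugate pair |z|^2 = z * conj(z) = (product of roots) = c/a = 1/(0.13) = 7.692308, so |z| = sqrt(7.692308) = 2.7735 for both roots.
Moduli of all roots: 2.7735, 2.7735.
All moduli strictly greater than 1? Yes.
Verdict: Stationary.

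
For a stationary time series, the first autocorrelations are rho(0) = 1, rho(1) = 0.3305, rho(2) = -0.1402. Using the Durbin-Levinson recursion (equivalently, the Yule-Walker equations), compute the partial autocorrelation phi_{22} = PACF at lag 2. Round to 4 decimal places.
\phi_{22} = -0.2800

The PACF at lag k is phi_{kk}, the last component of the solution
to the Yule-Walker system G_k phi = r_k where
  (G_k)_{ij} = rho(|i - j|), (r_k)_i = rho(i), i,j = 1..k.
Equivalently, Durbin-Levinson gives phi_{kk} iteratively:
  phi_{11} = rho(1)
  phi_{kk} = [rho(k) - sum_{j=1..k-1} phi_{k-1,j} rho(k-j)]
            / [1 - sum_{j=1..k-1} phi_{k-1,j} rho(j)],
  phi_{k,j} = phi_{k-1,j} - phi_{kk} phi_{k-1,k-j},  j = 1..k-1.
Step k = 1:
  phi_11 = rho(1) = 0.3305.
Step k = 2:
  phi_22 = [rho(2) - phi_11 rho(1)] / [1 - phi_11 rho(1)] = [-0.1402 - (0.3305)(0.3305)] / [1 - (0.3305)(0.3305)]
         = -0.24943025 / 0.89076975 = -0.28.
Therefore phi_{22} = -0.2800.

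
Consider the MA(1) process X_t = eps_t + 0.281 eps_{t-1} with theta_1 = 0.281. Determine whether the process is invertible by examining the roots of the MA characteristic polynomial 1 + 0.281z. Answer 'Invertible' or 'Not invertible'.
\text{Invertible}

The MA(q) characteristic polynomial is P(z) = 1 + 0.281z.
Invertibility requires all roots to lie outside the unit circle, i.e. |z| > 1 for every root.
This is linear in z: 1 + (0.281) z = 0  =>  z = -1/(0.281) = -3.558719,  |z| = 3.558719.
Moduli of all roots: 3.5587.
All moduli strictly greater than 1? Yes.
Verdict: Invertible.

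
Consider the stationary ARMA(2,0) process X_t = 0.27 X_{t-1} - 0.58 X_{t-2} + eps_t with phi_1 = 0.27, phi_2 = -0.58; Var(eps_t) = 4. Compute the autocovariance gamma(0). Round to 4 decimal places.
\gamma(0) = 6.2090

Multiply the model equation by X_{t-k} and take expectations. With theta_0 = psi_0 = 1 and psi_j the MA(infinity) weights, this gives
  gamma(k) - sum_i phi_i gamma(k-i) = c_k,
  c_k = sigma^2 * sum_{j=k..q} theta_j psi_{j-k}   (c_k = 0 for k > q),
using gamma(-m) = gamma(m).
Pure AR (q = 0): c_0 = sigma^2 = 4, c_k = 0 for k >= 1.
Equations for k = 0, 1, 2 (AR order 2, c_2 = 0):
  (E0) gamma(0) = phi_1 gamma(1) + phi_2 gamma(2) + c_0
  (E1) gamma(1) = phi_1 gamma(0) + phi_2 gamma(1) + c_1
  (E2) gamma(2) = phi_1 gamma(1) + phi_2 gamma(0)
From (E1): gamma(1) = A gamma(0) + B with
  A = phi_1 / (1 - phi_2) = 0.27 / 1.58 = 0.170886,   B = c_1 / (1 - phi_2) = 0 / 1.58 = 0.
Insert (E2) into (E0): gamma(0) (1 - phi_2^2) = phi_1 (1 + phi_2) gamma(1) + c_0.
  phi_1 (1 + phi_2) = (0.27)(0.42) = 0.1134,   1 - phi_2^2 = 0.6636.
Replace gamma(1) by A gamma(0) + B and collect gamma(0):
  gamma(0) [0.6636 - (0.1134)(0.170886)] = c_0 = 4
  gamma(0) * 0.644222 = 4
  gamma(0) = 4 / 0.644222 = 6.209044.
Therefore gamma(0) = 6.2090 (to 4 decimal places).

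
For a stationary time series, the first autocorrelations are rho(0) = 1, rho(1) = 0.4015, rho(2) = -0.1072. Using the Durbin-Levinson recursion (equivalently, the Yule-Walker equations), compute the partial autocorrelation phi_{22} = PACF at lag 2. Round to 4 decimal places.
\phi_{22} = -0.3200

The PACF at lag k is phi_{kk}, the last component of the solution
to the Yule-Walker system G_k phi = r_k where
  (G_k)_{ij} = rho(|i - j|), (r_k)_i = rho(i), i,j = 1..k.
Equivalently, Durbin-Levinson gives phi_{kk} iteratively:
  phi_{11} = rho(1)
  phi_{kk} = [rho(k) - sum_{j=1..k-1} phi_{k-1,j} rho(k-j)]
            / [1 - sum_{j=1..k-1} phi_{k-1,j} rho(j)],
  phi_{k,j} = phi_{k-1,j} - phi_{kk} phi_{k-1,k-j},  j = 1..k-1.
Step k = 1:
  phi_11 = rho(1) = 0.4015.
Step k = 2:
  phi_22 = [rho(2) - phi_11 rho(1)] / [1 - phi_11 rho(1)] = [-0.1072 - (0.4015)(0.4015)] / [1 - (0.4015)(0.4015)]
         = -0.26840225 / 0.83879775 = -0.32.
Therefore phi_{22} = -0.3200.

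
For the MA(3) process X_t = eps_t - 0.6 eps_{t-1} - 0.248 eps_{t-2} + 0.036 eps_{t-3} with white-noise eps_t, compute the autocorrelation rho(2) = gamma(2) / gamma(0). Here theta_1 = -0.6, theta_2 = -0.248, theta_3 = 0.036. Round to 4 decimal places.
\rho(2) = -0.1895

For an MA(q) process with theta_0 = 1, the autocovariance is
  gamma(k) = sigma^2 * sum_{i=0..q-k} theta_i * theta_{i+k},
and rho(k) = gamma(k) / gamma(0). Sigma^2 cancels.
  numerator   = (1)*(-0.248) + (-0.6)*(0.036) = -0.2696.
  denominator = (1)^2 + (-0.6)^2 + (-0.248)^2 + (0.036)^2 = 1.4228.
  rho(2) = -0.2696 / 1.4228 = -0.1895.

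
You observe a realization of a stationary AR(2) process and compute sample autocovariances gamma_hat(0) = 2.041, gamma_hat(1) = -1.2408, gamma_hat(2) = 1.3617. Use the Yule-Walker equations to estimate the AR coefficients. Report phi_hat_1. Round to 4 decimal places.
\hat\phi_{1} = -0.3210

The Yule-Walker equations for an AR(p) process read, in matrix form,
  Gamma_p phi = r_p,   with   (Gamma_p)_{ij} = gamma(|i - j|),
                       (r_p)_i = gamma(i),   i,j = 1..p.
Substitute the sample gammas (Toeplitz matrix and right-hand side of size 2):
  Gamma_p = [[2.041, -1.2408], [-1.2408, 2.041]]
  r_p     = [-1.2408, 1.3617]
Written out:
  2.041 phi_1 - 1.2408 phi_2 = -1.2408
  -1.2408 phi_1 + 2.041 phi_2 = 1.3617
Solve by Cramer's rule:
  det = gamma(0)^2 - gamma(1)^2 = (2.041)^2 - (-1.2408)^2 = 4.165681 - 1.53958464 = 2.62609636
  phi_hat_1 = [gamma(1) gamma(0) - gamma(1) gamma(2)] / det = [(-1.2408)(2.041) - (-1.2408)(1.3617)] / 2.62609636 = -0.84287544 / 2.62609636 = -0.321
  phi_hat_2 = [gamma(0) gamma(2) - gamma(1)^2] / det = [(2.041)(1.3617) - (-1.2408)^2] / 2.62609636 = 1.23964506 / 2.62609636 = 0.472
So phi_hat = [-0.3210, 0.4720].
Therefore phi_hat_1 = -0.3210.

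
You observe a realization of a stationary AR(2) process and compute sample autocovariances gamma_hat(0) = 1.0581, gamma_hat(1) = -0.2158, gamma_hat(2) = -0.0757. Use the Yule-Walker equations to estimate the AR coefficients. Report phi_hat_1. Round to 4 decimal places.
\hat\phi_{1} = -0.2280

The Yule-Walker equations for an AR(p) process read, in matrix form,
  Gamma_p phi = r_p,   with   (Gamma_p)_{ij} = gamma(|i - j|),
                       (r_p)_i = gamma(i),   i,j = 1..p.
Substitute the sample gammas (Toeplitz matrix and right-hand side of size 2):
  Gamma_p = [[1.0581, -0.2158], [-0.2158, 1.0581]]
  r_p     = [-0.2158, -0.0757]
Written out:
  1.0581 phi_1 - 0.2158 phi_2 = -0.2158
  -0.2158 phi_1 + 1.0581 phi_2 = -0.0757
Solve by Cramer's rule:
  det = gamma(0)^2 - gamma(1)^2 = (1.0581)^2 - (-0.2158)^2 = 1.11957561 - 0.04656964 = 1.07300597
  phi_hat_1 = [gamma(1) gamma(0) - gamma(1) gamma(2)] / det = [(-0.2158)(1.0581) - (-0.2158)(-0.0757)] / 1.07300597 = -0.24467404 / 1.07300597 = -0.228
  phi_hat_2 = [gamma(0) gamma(2) - gamma(1)^2] / det = [(1.0581)(-0.0757) - (-0.2158)^2] / 1.07300597 = -0.12666781 / 1.07300597 = -0.118
So phi_hat = [-0.2280, -0.1180].
Therefore phi_hat_1 = -0.2280.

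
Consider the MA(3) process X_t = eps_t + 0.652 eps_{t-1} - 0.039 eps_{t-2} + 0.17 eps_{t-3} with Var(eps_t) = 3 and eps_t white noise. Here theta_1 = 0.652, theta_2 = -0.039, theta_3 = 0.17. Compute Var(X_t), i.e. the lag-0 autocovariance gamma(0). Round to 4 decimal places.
\gamma(0) = 4.3666

For an MA(q) process X_t = eps_t + sum_i theta_i eps_{t-i} with
Var(eps_t) = sigma^2, the variance is
  gamma(0) = sigma^2 * (1 + sum_i theta_i^2).
  sum_i theta_i^2 = (0.652)^2 + (-0.039)^2 + (0.17)^2 = 0.425104 + 0.001521 + 0.0289 = 0.455525.
  gamma(0) = 3 * (1 + 0.455525) = 3 * 1.455525 = 4.366575, which rounds to 4.3666.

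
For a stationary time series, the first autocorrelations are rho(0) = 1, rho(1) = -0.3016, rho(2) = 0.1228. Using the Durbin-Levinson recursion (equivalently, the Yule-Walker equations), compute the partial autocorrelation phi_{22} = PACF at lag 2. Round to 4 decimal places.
\phi_{22} = 0.0350

The PACF at lag k is phi_{kk}, the last component of the solution
to the Yule-Walker system G_k phi = r_k where
  (G_k)_{ij} = rho(|i - j|), (r_k)_i = rho(i), i,j = 1..k.
Equivalently, Durbin-Levinson gives phi_{kk} iteratively:
  phi_{11} = rho(1)
  phi_{kk} = [rho(k) - sum_{j=1..k-1} phi_{k-1,j} rho(k-j)]
            / [1 - sum_{j=1..k-1} phi_{k-1,j} rho(j)],
  phi_{k,j} = phi_{k-1,j} - phi_{kk} phi_{k-1,k-j},  j = 1..k-1.
Step k = 1:
  phi_11 = rho(1) = -0.3016.
Step k = 2:
  phi_22 = [rho(2) - phi_11 rho(1)] / [1 - phi_11 rho(1)] = [0.1228 - (-0.3016)(-0.3016)] / [1 - (-0.3016)(-0.3016)]
         = 0.03183744 / 0.90903744 = 0.035.
Therefore phi_{22} = 0.0350.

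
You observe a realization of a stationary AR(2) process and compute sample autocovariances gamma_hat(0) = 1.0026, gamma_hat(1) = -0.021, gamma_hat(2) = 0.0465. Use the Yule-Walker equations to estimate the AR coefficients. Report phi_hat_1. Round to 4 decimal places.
\hat\phi_{1} = -0.0200

The Yule-Walker equations for an AR(p) process read, in matrix form,
  Gamma_p phi = r_p,   with   (Gamma_p)_{ij} = gamma(|i - j|),
                       (r_p)_i = gamma(i),   i,j = 1..p.
Substitute the sample gammas (Toeplitz matrix and right-hand side of size 2):
  Gamma_p = [[1.0026, -0.021], [-0.021, 1.0026]]
  r_p     = [-0.021, 0.0465]
Written out:
  1.0026 phi_1 - 0.021 phi_2 = -0.021
  -0.021 phi_1 + 1.0026 phi_2 = 0.0465
Solve by Cramer's rule:
  det = gamma(0)^2 - gamma(1)^2 = (1.0026)^2 - (-0.021)^2 = 1.00520676 - 0.000441 = 1.00476576
  phi_hat_1 = [gamma(1) gamma(0) - gamma(1) gamma(2)] / det = [(-0.021)(1.0026) - (-0.021)(0.0465)] / 1.00476576 = -0.0200781 / 1.00476576 = -0.02
  phi_hat_2 = [gamma(0) gamma(2) - gamma(1)^2] / det = [(1.0026)(0.0465) - (-0.021)^2] / 1.00476576 = 0.0461799 / 1.00476576 = 0.046
So phi_hat = [-0.0200, 0.0460].
Therefore phi_hat_1 = -0.0200.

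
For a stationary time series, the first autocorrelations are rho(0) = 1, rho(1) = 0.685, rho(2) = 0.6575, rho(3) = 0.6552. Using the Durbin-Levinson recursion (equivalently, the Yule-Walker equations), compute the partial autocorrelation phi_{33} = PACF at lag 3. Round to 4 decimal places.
\phi_{33} = 0.2621

The PACF at lag k is phi_{kk}, the last component of the solution
to the Yule-Walker system G_k phi = r_k where
  (G_k)_{ij} = rho(|i - j|), (r_k)_i = rho(i), i,j = 1..k.
Equivalently, Durbin-Levinson gives phi_{kk} iteratively:
  phi_{11} = rho(1)
  phi_{kk} = [rho(k) - sum_{j=1..k-1} phi_{k-1,j} rho(k-j)]
            / [1 - sum_{j=1..k-1} phi_{k-1,j} rho(j)],
  phi_{k,j} = phi_{k-1,j} - phi_{kk} phi_{k-1,k-j},  j = 1..k-1.
Step k = 1:
  phi_11 = rho(1) = 0.685.
Step k = 2:
  phi_22 = [rho(2) - phi_11 rho(1)] / [1 - phi_11 rho(1)] = [0.6575 - (0.685)(0.685)] / [1 - (0.685)(0.685)]
         = 0.188275 / 0.530775 = 0.354717.
  Update: phi_21 = phi_11 - phi_22 phi_11 = 0.685 - (0.354717)(0.685) = 0.442019.
Step k = 3:
  phi_33 = [rho(3) - phi_21 rho(2) - phi_22 rho(1)] / [1 - phi_21 rho(1) - phi_22 rho(2)]
    numerator   = 0.6552 - (0.442019)(0.6575) - (0.354717)(0.685) = 0.12159142
    denominator = 1 - (0.442019)(0.685) - (0.354717)(0.6575) = 0.46399063
  phi_33 = 0.12159142 / 0.46399063 = 0.2621.
Therefore phi_{33} = 0.2621.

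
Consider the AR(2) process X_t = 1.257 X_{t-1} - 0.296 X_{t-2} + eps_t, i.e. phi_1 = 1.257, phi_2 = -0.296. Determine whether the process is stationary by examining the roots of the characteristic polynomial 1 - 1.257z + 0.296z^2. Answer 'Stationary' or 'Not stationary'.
\text{Stationary}

The AR(p) characteristic polynomial is P(z) = 1 - 1.257z + 0.296z^2.
Stationarity requires all roots to lie outside the unit circle, i.e. |z| > 1 for every root.
Set 1 + (-1.257) z + (0.296) z^2 = 0, i.e. a z^2 + b z + c = 0 with a = 0.296, b = -1.257, c = 1.
Discriminant D = b^2 - 4ac = (-1.257)^2 - 4*(0.296)*1 = 1.580049 - (1.184) = 0.396049.
D >= 0, so the roots are real: z = (-b +/- sqrt(D)) / (2a) = (1.257 +/- 0.629324) / (0.592).
  z_1 = (1.257 + 0.629324) / (0.592) = 3.1864,   |z_1| = 3.1864.
  z_2 = (1.257 - 0.629324) / (0.592) = 1.0603,   |z_2| = 1.0603.
Moduli of all roots: 3.1864, 1.0603.
All moduli strictly greater than 1? Yes.
Verdict: Stationary.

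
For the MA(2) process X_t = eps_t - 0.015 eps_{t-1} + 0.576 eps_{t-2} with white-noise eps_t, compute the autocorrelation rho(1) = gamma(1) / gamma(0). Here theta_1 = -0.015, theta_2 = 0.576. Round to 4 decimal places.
\rho(1) = -0.0177

For an MA(q) process with theta_0 = 1, the autocovariance is
  gamma(k) = sigma^2 * sum_{i=0..q-k} theta_i * theta_{i+k},
and rho(k) = gamma(k) / gamma(0). Sigma^2 cancels.
  numerator   = (1)*(-0.015) + (-0.015)*(0.576) = -0.02364.
  denominator = (1)^2 + (-0.015)^2 + (0.576)^2 = 1.332001.
  rho(1) = -0.02364 / 1.332001 = -0.0177.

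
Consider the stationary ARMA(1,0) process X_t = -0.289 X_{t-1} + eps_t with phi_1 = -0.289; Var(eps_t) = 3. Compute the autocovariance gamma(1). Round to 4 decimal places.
\gamma(1) = -0.9460

Multiply the model equation by X_{t-k} and take expectations. With theta_0 = psi_0 = 1 and psi_j the MA(infinity) weights, this gives
  gamma(k) - sum_i phi_i gamma(k-i) = c_k,
  c_k = sigma^2 * sum_{j=k..q} theta_j psi_{j-k}   (c_k = 0 for k > q),
using gamma(-m) = gamma(m).
Pure AR (q = 0): c_0 = sigma^2 = 3, c_k = 0 for k >= 1.
Equations for k = 0 and k = 1 (AR order 1):
  gamma(0) = phi_1 gamma(1) + c_0
  gamma(1) = phi_1 gamma(0) + c_1
Substituting the second into the first: gamma(0) (1 - phi_1^2) = c_0 + phi_1 c_1, so
  gamma(0) = c_0 / (1 - phi_1^2) = 3 / (1 - (-0.289)^2) = 3 / 0.916479 = 3.273397.
  gamma(1) = phi_1 gamma(0) = (-0.289)(3.273397) = -0.946012.
Therefore gamma(1) = -0.9460 (to 4 decimal places).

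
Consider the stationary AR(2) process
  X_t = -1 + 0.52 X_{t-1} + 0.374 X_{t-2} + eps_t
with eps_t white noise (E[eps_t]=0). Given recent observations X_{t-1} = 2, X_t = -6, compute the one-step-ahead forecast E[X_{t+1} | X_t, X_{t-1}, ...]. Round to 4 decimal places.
E[X_{t+1} \mid \mathcal F_t] = -3.3720

For an AR(p) model X_t = c + sum_i phi_i X_{t-i} + eps_t, the
one-step-ahead conditional mean is
  E[X_{t+1} | X_t, ...] = c + sum_i phi_i X_{t+1-i}.
Substitute known values:
  E[X_{t+1} | ...] = -1 + (0.52) * (-6) + (0.374) * (2)
                   = -3.3720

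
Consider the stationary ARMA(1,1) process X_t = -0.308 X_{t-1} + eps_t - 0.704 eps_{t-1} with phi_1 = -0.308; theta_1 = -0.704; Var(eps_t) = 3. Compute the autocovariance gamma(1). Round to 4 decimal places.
\gamma(1) = -4.0815

Multiply the model equation by X_{t-k} and take expectations. With theta_0 = psi_0 = 1 and psi_j the MA(infinity) weights, this gives
  gamma(k) - sum_i phi_i gamma(k-i) = c_k,
  c_k = sigma^2 * sum_{j=k..q} theta_j psi_{j-k}   (c_k = 0 for k > q),
using gamma(-m) = gamma(m).
psi-weights needed (psi_j = theta_j + sum_i phi_i psi_{j-i}):
  psi_1 = theta_1 + phi_1 = -0.704 + (-0.308) = -1.012
Right-hand sides:
  c_0 = sigma^2 (1 + theta_1 psi_1) = 3 * (1 + (-0.704)(-1.012)) = 3 * 1.712448 = 5.137344
  c_1 = sigma^2 theta_1 = 3 * (-0.704) = -2.112
  c_2 = 0
Equations for k = 0 and k = 1 (AR order 1):
  gamma(0) = phi_1 gamma(1) + c_0
  gamma(1) = phi_1 gamma(0) + c_1
Substituting the second into the first: gamma(0) (1 - phi_1^2) = c_0 + phi_1 c_1, so
  gamma(0) = (c_0 + phi_1 c_1) / (1 - phi_1^2) = (5.137344 + (-0.308)(-2.112)) / (1 - (-0.308)^2) = 5.78784 / 0.905136 = 6.394442.
  gamma(1) = phi_1 gamma(0) + c_1 = (-0.308)(6.394442) + (-2.112) = -4.081488.
Therefore gamma(1) = -4.0815 (to 4 decimal places).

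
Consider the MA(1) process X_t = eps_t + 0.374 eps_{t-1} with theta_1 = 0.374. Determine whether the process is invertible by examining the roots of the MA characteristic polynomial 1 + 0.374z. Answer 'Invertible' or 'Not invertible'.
\text{Invertible}

The MA(q) characteristic polynomial is P(z) = 1 + 0.374z.
Invertibility requires all roots to lie outside the unit circle, i.e. |z| > 1 for every root.
This is linear in z: 1 + (0.374) z = 0  =>  z = -1/(0.374) = -2.673797,  |z| = 2.673797.
Moduli of all roots: 2.6738.
All moduli strictly greater than 1? Yes.
Verdict: Invertible.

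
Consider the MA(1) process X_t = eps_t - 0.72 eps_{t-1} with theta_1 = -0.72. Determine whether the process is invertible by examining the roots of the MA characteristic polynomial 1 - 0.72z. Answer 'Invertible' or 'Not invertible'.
\text{Invertible}

The MA(q) characteristic polynomial is P(z) = 1 - 0.72z.
Invertibility requires all roots to lie outside the unit circle, i.e. |z| > 1 for every root.
This is linear in z: 1 + (-0.72) z = 0  =>  z = -1/(-0.72) = 1.388889,  |z| = 1.388889.
Moduli of all roots: 1.3889.
All moduli strictly greater than 1? Yes.
Verdict: Invertible.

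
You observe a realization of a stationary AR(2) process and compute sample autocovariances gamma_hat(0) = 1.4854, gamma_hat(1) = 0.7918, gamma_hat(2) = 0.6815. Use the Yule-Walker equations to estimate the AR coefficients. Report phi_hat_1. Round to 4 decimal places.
\hat\phi_{1} = 0.4030

The Yule-Walker equations for an AR(p) process read, in matrix form,
  Gamma_p phi = r_p,   with   (Gamma_p)_{ij} = gamma(|i - j|),
                       (r_p)_i = gamma(i),   i,j = 1..p.
Substitute the sample gammas (Toeplitz matrix and right-hand side of size 2):
  Gamma_p = [[1.4854, 0.7918], [0.7918, 1.4854]]
  r_p     = [0.7918, 0.6815]
Written out:
  1.4854 phi_1 + 0.7918 phi_2 = 0.7918
  0.7918 phi_1 + 1.4854 phi_2 = 0.6815
Solve by Cramer's rule:
  det = gamma(0)^2 - gamma(1)^2 = (1.4854)^2 - (0.7918)^2 = 2.20641316 - 0.62694724 = 1.57946592
  phi_hat_1 = [gamma(1) gamma(0) - gamma(1) gamma(2)] / det = [(0.7918)(1.4854) - (0.7918)(0.6815)] / 1.57946592 = 0.63652802 / 1.57946592 = 0.403
  phi_hat_2 = [gamma(0) gamma(2) - gamma(1)^2] / det = [(1.4854)(0.6815) - (0.7918)^2] / 1.57946592 = 0.38535286 / 1.57946592 = 0.244
So phi_hat = [0.4030, 0.2440].
Therefore phi_hat_1 = 0.4030.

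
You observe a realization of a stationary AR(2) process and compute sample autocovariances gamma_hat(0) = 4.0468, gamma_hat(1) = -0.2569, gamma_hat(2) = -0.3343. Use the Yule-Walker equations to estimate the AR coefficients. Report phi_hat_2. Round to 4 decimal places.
\hat\phi_{2} = -0.0870

The Yule-Walker equations for an AR(p) process read, in matrix form,
  Gamma_p phi = r_p,   with   (Gamma_p)_{ij} = gamma(|i - j|),
                       (r_p)_i = gamma(i),   i,j = 1..p.
Substitute the sample gammas (Toeplitz matrix and right-hand side of size 2):
  Gamma_p = [[4.0468, -0.2569], [-0.2569, 4.0468]]
  r_p     = [-0.2569, -0.3343]
Written out:
  4.0468 phi_1 - 0.2569 phi_2 = -0.2569
  -0.2569 phi_1 + 4.0468 phi_2 = -0.3343
Solve by Cramer's rule:
  det = gamma(0)^2 - gamma(1)^2 = (4.0468)^2 - (-0.2569)^2 = 16.37659024 - 0.06599761 = 16.31059263
  phi_hat_1 = [gamma(1) gamma(0) - gamma(1) gamma(2)] / det = [(-0.2569)(4.0468) - (-0.2569)(-0.3343)] / 16.31059263 = -1.12550459 / 16.31059263 = -0.069
  phi_hat_2 = [gamma(0) gamma(2) - gamma(1)^2] / det = [(4.0468)(-0.3343) - (-0.2569)^2] / 16.31059263 = -1.41884285 / 16.31059263 = -0.087
So phi_hat = [-0.0690, -0.0870].
Therefore phi_hat_2 = -0.0870.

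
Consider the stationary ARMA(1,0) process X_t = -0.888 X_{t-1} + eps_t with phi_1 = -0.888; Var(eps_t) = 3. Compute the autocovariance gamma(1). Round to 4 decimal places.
\gamma(1) = -12.5984

Multiply the model equation by X_{t-k} and take expectations. With theta_0 = psi_0 = 1 and psi_j the MA(infinity) weights, this gives
  gamma(k) - sum_i phi_i gamma(k-i) = c_k,
  c_k = sigma^2 * sum_{j=k..q} theta_j psi_{j-k}   (c_k = 0 for k > q),
using gamma(-m) = gamma(m).
Pure AR (q = 0): c_0 = sigma^2 = 3, c_k = 0 for k >= 1.
Equations for k = 0 and k = 1 (AR order 1):
  gamma(0) = phi_1 gamma(1) + c_0
  gamma(1) = phi_1 gamma(0) + c_1
Substituting the second into the first: gamma(0) (1 - phi_1^2) = c_0 + phi_1 c_1, so
  gamma(0) = c_0 / (1 - phi_1^2) = 3 / (1 - (-0.888)^2) = 3 / 0.211456 = 14.187349.
  gamma(1) = phi_1 gamma(0) = (-0.888)(14.187349) = -12.598366.
Therefore gamma(1) = -12.5984 (to 4 decimal places).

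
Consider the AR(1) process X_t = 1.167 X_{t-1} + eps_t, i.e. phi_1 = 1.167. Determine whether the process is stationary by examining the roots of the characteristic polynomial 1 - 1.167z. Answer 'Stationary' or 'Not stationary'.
\text{Not stationary}

The AR(p) characteristic polynomial is P(z) = 1 - 1.167z.
Stationarity requires all roots to lie outside the unit circle, i.e. |z| > 1 for every root.
This is linear in z: 1 + (-1.167) z = 0  =>  z = -1/(-1.167) = 0.856898,  |z| = 0.856898.
Moduli of all roots: 0.8569.
All moduli strictly greater than 1? No.
Verdict: Not stationary.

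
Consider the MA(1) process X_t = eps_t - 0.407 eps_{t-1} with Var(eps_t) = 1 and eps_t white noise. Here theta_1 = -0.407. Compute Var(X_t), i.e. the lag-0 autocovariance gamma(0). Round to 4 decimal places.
\gamma(0) = 1.1656

For an MA(q) process X_t = eps_t + sum_i theta_i eps_{t-i} with
Var(eps_t) = sigma^2, the variance is
  gamma(0) = sigma^2 * (1 + sum_i theta_i^2).
  sum_i theta_i^2 = (-0.407)^2 = 0.165649.
  gamma(0) = 1 * (1 + 0.165649) = 1 * 1.165649 = 1.165649, which rounds to 1.1656.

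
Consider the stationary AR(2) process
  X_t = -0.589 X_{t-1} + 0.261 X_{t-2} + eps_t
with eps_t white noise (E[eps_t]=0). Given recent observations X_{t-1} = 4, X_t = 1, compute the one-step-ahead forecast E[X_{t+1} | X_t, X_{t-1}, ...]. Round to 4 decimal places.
E[X_{t+1} \mid \mathcal F_t] = 0.4550

For an AR(p) model X_t = c + sum_i phi_i X_{t-i} + eps_t, the
one-step-ahead conditional mean is
  E[X_{t+1} | X_t, ...] = c + sum_i phi_i X_{t+1-i}.
Substitute known values:
  E[X_{t+1} | ...] = (-0.589) * (1) + (0.261) * (4)
                   = 0.4550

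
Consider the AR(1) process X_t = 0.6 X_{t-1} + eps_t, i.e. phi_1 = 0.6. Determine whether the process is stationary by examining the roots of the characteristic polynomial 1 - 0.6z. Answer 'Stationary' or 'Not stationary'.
\text{Stationary}

The AR(p) characteristic polynomial is P(z) = 1 - 0.6z.
Stationarity requires all roots to lie outside the unit circle, i.e. |z| > 1 for every root.
This is linear in z: 1 + (-0.6) z = 0  =>  z = -1/(-0.6) = 1.666667,  |z| = 1.666667.
Moduli of all roots: 1.6667.
All moduli strictly greater than 1? Yes.
Verdict: Stationary.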